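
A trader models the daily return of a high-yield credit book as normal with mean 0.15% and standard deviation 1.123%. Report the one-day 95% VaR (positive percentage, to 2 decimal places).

1.70%

At 95% one-sided, z = 1.645.
VaR = −μ + z·σ = −(0.15%) + 1.645 × 1.123% = 1.697%.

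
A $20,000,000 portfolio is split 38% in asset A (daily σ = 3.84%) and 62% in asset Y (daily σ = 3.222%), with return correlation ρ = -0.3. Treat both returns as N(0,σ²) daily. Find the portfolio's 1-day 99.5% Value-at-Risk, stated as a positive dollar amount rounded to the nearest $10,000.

$1,080,000

σ_p² = 0.38²·3.84² + 0.62²·3.222² + 2·-0.3·0.38·0.62·3.84·3.222 = 4.3709 (%²).
σ_p = √4.3709 = 2.091%.
At 99.5%, z = 2.576.
VaR = 2.576 × 2.091% = 5.386%; on $20,000,000 that is $1,077,200.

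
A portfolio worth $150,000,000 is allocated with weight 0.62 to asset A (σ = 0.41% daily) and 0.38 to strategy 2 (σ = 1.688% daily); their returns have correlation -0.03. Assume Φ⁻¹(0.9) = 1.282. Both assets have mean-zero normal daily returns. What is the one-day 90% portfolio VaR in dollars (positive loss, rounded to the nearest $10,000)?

$1,310,000

σ_p² = 0.62²·0.41² + 0.38²·1.688² + 2·-0.03·0.62·0.38·0.41·1.688 = 0.4663 (%²).
σ_p = √0.4663 = 0.683%.
VaR = 1.282 × 0.683% = 0.876%; on $150,000,000 that is $1,314,000.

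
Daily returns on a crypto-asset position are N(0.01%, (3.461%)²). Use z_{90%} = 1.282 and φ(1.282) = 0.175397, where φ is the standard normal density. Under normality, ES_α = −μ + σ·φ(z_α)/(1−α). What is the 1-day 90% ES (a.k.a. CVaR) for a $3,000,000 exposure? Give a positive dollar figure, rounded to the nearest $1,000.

$182,000

Tail multiplier: φ(z)/(1−α) = 0.175397 / 0.1 = 1.754.
ES = −(0.01%) + 3.461% × 1.754 = 6.061%.
On $3,000,000: 0.06061 × $3,000,000 = $181,830.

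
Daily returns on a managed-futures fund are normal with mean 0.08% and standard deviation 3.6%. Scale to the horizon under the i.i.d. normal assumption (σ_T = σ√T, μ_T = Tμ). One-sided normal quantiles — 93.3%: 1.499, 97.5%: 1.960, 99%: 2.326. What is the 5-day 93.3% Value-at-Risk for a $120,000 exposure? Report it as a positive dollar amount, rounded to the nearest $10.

σ_{5d} = 3.6% × √5 = 8.050%; μ_{5d} = 5 × 0.08% = 0.400%.
VaR = −(0.400%) + 1.499 × 8.050% = 11.667%.
On $120,000: 0.11667 × $120,000 = $14,000.

$14,000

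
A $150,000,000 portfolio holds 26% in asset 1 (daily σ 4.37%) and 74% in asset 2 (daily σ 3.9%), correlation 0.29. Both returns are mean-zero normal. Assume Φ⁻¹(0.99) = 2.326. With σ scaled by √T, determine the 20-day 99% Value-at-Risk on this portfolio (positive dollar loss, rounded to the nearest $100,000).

$53,000,000

σ_p = √(0.26²·4.37² + 0.74²·3.9² + 2·0.29·0.26·0.74·4.37·3.9) = 3.394%.
σ_{20d} = 3.394% × √20 = 15.178%.
VaR = 2.326 × 15.178% = 35.304%; on $150,000,000 that is $52,956,000.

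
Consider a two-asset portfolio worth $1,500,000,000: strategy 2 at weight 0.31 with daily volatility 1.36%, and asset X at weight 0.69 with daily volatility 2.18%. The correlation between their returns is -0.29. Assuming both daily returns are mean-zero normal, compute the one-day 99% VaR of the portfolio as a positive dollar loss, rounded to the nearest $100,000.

σ_p² = 0.31²·1.36² + 0.69²·2.18² + 2·-0.29·0.31·0.69·1.36·2.18 = 2.0725 (%²).
σ_p = √2.0725 = 1.440%.
At 99%, z = 2.326.
VaR = 2.326 × 1.440% = 3.349%; on $1,500,000,000 that is $50,235,000.

$50,200,000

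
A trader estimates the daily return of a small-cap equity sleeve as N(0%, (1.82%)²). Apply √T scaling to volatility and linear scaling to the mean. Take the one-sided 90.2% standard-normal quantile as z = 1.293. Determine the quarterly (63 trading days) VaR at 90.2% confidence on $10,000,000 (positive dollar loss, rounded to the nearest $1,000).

$1,868,000

σ_{63d} = 1.82% × √63 = 14.446%.
VaR = 1.293 × 14.446% = 18.679%.
On $10,000,000: 0.18679 × $10,000,000 = $1,867,900.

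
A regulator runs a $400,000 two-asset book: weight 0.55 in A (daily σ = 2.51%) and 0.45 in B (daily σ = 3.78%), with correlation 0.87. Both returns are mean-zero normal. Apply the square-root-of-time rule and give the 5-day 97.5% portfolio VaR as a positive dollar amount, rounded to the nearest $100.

σ_p = √(0.55²·2.51² + 0.45²·3.78² + 2·0.87·0.55·0.45·2.51·3.78) = 2.981%.
σ_{5d} = 2.981% × √5 = 6.666%.
z(97.5%) = 1.960.
VaR = 1.960 × 6.666% = 13.065%; on $400,000 that is $52,260.

$52,300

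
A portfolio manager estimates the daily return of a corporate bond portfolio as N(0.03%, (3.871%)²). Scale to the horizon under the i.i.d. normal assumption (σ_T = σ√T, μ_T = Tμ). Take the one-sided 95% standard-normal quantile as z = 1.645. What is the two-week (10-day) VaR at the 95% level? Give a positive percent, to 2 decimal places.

σ_{10d} = 3.871% × √10 = 12.241%; μ_{10d} = 10 × 0.03% = 0.300%.
VaR = −(0.300%) + 1.645 × 12.241% = 19.836%.

19.84%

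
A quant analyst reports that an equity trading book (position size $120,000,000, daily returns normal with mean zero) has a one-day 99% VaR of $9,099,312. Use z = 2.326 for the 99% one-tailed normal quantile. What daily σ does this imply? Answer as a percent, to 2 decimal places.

VaR as a fraction: $9,099,312 / $120,000,000 = 7.583%.
σ = VaR / z = 7.583% / 2.326 = 3.260%.

3.26%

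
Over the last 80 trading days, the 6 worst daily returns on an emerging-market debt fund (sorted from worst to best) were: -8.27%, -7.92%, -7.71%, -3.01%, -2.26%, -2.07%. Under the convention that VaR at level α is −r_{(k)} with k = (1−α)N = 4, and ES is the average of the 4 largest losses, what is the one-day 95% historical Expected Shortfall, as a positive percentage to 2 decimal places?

The 4 worst returns sum to -26.91%.
ES = −(-26.91%) / 4 = 6.7275% ≈ 6.73%.

6.73%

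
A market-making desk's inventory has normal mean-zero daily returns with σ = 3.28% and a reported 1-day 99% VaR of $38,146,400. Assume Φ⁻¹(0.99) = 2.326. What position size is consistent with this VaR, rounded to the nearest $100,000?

$500,000,000

VaR as a fraction of value: z·σ = 2.326 × 3.28% = 7.62928%.
Position = $38,146,400 / 0.0762928 = $500,000,000.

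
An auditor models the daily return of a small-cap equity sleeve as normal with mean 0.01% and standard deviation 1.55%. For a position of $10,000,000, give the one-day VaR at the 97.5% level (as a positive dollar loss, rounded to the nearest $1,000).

$303,000

At 97.5% one-sided, z = 1.960.
VaR = −μ + z·σ = −(0.01%) + 1.960 × 1.55% = 3.028%.
On $10,000,000: 0.03028 × $10,000,000 = $302,800.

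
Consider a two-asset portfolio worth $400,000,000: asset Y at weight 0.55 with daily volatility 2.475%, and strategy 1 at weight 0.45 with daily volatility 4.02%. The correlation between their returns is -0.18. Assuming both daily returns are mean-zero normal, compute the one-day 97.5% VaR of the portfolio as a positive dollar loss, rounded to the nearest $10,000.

σ_p² = 0.55²·2.475² + 0.45²·4.02² + 2·-0.18·0.55·0.45·2.475·4.02 = 4.2390 (%²).
σ_p = √4.2390 = 2.059%.
At 97.5%, z = 1.960.
VaR = 1.960 × 2.059% = 4.036%; on $400,000,000 that is $16,144,000.

$16,140,000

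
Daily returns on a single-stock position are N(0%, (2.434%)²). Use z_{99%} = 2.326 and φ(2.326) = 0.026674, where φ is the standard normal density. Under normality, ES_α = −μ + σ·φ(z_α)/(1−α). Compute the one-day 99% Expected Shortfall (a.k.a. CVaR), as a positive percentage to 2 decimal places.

6.49%

Tail multiplier: φ(z)/(1−α) = 0.026674 / 0.01 = 2.667.
ES = 2.434% × 2.667 = 6.491%.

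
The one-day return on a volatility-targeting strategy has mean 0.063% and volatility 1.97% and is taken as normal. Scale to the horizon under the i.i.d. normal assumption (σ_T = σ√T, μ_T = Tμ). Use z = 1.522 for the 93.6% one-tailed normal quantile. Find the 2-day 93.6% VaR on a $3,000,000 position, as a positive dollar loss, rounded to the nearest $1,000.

$123,000

σ_{2d} = 1.97% × √2 = 2.786%; μ_{2d} = 2 × 0.063% = 0.126%.
VaR = −(0.126%) + 1.522 × 2.786% = 4.114%.
On $3,000,000: 0.04114 × $3,000,000 = $123,420.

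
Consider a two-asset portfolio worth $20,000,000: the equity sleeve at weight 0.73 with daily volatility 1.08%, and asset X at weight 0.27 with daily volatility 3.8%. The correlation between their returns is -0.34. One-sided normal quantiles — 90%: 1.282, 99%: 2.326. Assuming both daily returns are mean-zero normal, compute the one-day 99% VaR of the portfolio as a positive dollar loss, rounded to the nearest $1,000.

σ_p² = 0.73²·1.08² + 0.27²·3.8² + 2·-0.34·0.73·0.27·1.08·3.8 = 1.1242 (%²).
σ_p = √1.1242 = 1.060%.
VaR = 2.326 × 1.060% = 2.466%; on $20,000,000 that is $493,200.

$493,000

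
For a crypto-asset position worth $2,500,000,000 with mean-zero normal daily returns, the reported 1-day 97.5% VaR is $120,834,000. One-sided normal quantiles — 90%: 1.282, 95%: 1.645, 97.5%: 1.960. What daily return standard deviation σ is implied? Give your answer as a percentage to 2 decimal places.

VaR as a fraction: $120,834,000 / $2,500,000,000 = 4.833%.
σ = VaR / z = 4.833% / 1.960 = 2.466%.

2.47%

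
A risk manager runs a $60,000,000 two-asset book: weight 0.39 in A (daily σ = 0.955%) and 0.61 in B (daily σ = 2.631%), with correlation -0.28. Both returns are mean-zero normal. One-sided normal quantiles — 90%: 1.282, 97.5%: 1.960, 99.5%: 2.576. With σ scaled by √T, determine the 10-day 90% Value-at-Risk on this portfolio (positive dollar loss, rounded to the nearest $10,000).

$3,750,000

σ_p = √(0.39²·0.955² + 0.61²·2.631² + 2·-0.28·0.39·0.61·0.955·2.631) = 1.543%.
σ_{10d} = 1.543% × √10 = 4.879%.
VaR = 1.282 × 4.879% = 6.255%; on $60,000,000 that is $3,753,000.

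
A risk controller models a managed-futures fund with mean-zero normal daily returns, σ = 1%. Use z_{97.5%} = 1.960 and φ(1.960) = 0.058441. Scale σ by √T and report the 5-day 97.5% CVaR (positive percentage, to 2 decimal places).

5.23%

σ_{5d} = 1% × √5 = 2.236%.
ES multiplier = φ(z)/(1−α) = 0.058441/0.025 = 2.338.
ES = 2.236% × 2.338 = 5.228%.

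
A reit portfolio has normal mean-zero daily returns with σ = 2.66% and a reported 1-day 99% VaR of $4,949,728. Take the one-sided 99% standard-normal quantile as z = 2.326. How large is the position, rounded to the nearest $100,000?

$80,000,000

VaR as a fraction of value: z·σ = 2.326 × 2.66% = 6.18716%.
Position = $4,949,728 / 0.0618716 = $80,000,000.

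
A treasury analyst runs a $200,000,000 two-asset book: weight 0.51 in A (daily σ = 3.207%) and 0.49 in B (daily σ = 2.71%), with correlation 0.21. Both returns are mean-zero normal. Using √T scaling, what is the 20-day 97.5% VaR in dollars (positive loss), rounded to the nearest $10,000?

$40,550,000

σ_p = √(0.51²·3.207² + 0.49²·2.71² + 2·0.21·0.51·0.49·3.207·2.71) = 2.313%.
σ_{20d} = 2.313% × √20 = 10.344%.
z(97.5%) = 1.960.
VaR = 1.960 × 10.344% = 20.274%; on $200,000,000 that is $40,548,000.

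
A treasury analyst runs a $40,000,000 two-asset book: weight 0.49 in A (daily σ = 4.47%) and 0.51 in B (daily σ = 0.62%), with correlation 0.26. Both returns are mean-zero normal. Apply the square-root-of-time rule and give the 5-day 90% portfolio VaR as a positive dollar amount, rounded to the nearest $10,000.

σ_p = √(0.49²·4.47² + 0.51²·0.62² + 2·0.26·0.49·0.51·4.47·0.62) = 2.293%.
σ_{5d} = 2.293% × √5 = 5.127%.
z(90%) = 1.282.
VaR = 1.282 × 5.127% = 6.573%; on $40,000,000 that is $2,629,200.

$2,630,000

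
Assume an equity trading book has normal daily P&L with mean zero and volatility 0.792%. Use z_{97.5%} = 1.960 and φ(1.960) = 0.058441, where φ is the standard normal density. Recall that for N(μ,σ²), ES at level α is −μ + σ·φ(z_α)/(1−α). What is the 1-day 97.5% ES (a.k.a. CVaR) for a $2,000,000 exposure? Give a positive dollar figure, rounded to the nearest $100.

$37,000

Tail multiplier: φ(z)/(1−α) = 0.058441 / 0.025 = 2.338.
ES = 0.792% × 2.338 = 1.852%.
On $2,000,000: 0.01852 × $2,000,000 = $37,040.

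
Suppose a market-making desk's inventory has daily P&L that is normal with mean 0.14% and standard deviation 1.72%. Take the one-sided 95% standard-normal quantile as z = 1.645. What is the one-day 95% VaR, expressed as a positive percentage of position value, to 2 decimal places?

2.69%

VaR = −μ + z·σ = −(0.14%) + 1.645 × 1.72% = 2.689%.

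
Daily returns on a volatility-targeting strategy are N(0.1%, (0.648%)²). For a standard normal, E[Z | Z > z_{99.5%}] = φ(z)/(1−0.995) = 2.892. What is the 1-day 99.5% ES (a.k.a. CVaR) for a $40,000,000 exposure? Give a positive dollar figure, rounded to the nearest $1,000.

ES = −(0.1%) + 0.648% × 2.892 = 1.774%.
On $40,000,000: 0.01774 × $40,000,000 = $709,600.

$710,000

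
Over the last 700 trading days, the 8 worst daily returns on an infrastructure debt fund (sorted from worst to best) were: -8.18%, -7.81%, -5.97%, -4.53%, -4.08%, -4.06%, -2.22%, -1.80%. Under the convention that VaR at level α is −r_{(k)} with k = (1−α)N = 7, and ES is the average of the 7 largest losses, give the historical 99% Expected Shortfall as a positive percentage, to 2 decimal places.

5.26%

The 7 worst returns sum to -36.85%.
ES = −(-36.85%) / 7 = 5.2642…% ≈ 5.26%.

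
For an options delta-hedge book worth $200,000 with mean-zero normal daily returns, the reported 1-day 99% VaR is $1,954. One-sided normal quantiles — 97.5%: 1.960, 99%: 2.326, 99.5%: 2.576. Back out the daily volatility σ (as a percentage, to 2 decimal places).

VaR as a fraction: $1,954 / $200,000 = 0.977%.
σ = VaR / z = 0.977% / 2.326 = 0.420%.

0.42%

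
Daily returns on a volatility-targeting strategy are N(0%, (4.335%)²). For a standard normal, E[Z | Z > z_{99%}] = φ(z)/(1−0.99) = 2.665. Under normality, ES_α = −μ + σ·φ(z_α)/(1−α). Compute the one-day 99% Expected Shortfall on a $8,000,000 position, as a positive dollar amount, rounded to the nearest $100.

$924,200

ES = 4.335% × 2.665 = 11.553%.
On $8,000,000: 0.11553 × $8,000,000 = $924,240.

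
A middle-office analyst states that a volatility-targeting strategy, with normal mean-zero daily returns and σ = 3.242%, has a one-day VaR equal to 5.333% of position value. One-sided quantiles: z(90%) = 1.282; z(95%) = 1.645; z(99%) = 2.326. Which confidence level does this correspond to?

95%

Implied z = VaR/σ = 5.333 / 3.242 = 1.645.
This matches z(95%) = 1.645.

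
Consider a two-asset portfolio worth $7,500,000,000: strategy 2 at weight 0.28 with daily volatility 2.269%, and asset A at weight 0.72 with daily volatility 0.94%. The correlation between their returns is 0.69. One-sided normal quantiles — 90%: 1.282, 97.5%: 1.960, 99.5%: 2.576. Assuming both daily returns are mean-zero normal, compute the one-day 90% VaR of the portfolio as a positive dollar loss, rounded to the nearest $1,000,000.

σ_p² = 0.28²·2.269² + 0.72²·0.94² + 2·0.69·0.28·0.72·2.269·0.94 = 1.4551 (%²).
σ_p = √1.4551 = 1.206%.
VaR = 1.282 × 1.206% = 1.546%; on $7,500,000,000 that is $115,950,000.

$116,000,000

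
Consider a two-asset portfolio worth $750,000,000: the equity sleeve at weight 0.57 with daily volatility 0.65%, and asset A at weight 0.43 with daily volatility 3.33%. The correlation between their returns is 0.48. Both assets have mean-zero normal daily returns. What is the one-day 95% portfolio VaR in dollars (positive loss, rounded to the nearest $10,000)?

σ_p² = 0.57²·0.65² + 0.43²·3.33² + 2·0.48·0.57·0.43·0.65·3.33 = 2.6969 (%²).
σ_p = √2.6969 = 1.642%.
At 95%, z = 1.645.
VaR = 1.645 × 1.642% = 2.701%; on $750,000,000 that is $20,257,500.

$20,260,000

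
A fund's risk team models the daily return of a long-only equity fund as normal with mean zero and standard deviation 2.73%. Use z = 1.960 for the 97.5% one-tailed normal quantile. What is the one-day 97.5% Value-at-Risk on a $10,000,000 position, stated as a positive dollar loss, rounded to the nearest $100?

$535,100

VaR = z·σ = 1.960 × 2.73% = 5.351%.
On $10,000,000: 0.05351 × $10,000,000 = $535,100.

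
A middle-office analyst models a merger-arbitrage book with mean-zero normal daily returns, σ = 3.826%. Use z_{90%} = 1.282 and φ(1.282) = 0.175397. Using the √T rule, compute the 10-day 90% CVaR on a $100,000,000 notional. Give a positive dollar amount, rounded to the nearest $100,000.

$21,200,000

σ_{10d} = 3.826% × √10 = 12.099%.
ES multiplier = φ(z)/(1−α) = 0.175397/0.1 = 1.754.
ES = 12.099% × 1.754 = 21.222%; on $100,000,000: $21,222,000.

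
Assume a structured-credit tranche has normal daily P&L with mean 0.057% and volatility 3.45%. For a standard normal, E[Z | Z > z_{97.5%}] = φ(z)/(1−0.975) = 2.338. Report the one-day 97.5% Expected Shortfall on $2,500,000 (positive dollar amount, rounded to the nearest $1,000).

ES = −(0.057%) + 3.45% × 2.338 = 8.009%.
On $2,500,000: 0.08009 × $2,500,000 = $200,225.

$200,000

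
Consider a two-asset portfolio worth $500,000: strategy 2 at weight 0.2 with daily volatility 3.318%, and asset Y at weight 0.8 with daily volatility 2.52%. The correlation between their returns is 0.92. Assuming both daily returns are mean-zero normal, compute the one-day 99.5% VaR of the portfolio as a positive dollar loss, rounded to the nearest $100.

$34,000

σ_p² = 0.2²·3.318² + 0.8²·2.52² + 2·0.92·0.2·0.8·3.318·2.52 = 6.9662 (%²).
σ_p = √6.9662 = 2.639%.
At 99.5%, z = 2.576.
VaR = 2.576 × 2.639% = 6.798%; on $500,000 that is $33,990.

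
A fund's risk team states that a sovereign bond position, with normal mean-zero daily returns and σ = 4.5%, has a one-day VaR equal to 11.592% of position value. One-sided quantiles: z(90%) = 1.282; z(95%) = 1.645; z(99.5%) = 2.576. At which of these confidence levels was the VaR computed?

99.5%

Implied z = VaR/σ = 11.592 / 4.5 = 2.576.
This matches z(99.5%) = 2.576.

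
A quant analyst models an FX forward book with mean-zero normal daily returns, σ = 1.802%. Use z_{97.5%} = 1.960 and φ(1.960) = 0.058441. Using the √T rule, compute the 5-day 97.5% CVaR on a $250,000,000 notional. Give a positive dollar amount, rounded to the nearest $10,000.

σ_{5d} = 1.802% × √5 = 4.029%.
ES multiplier = φ(z)/(1−α) = 0.058441/0.025 = 2.338.
ES = 4.029% × 2.338 = 9.420%; on $250,000,000: $23,550,000.

$23,550,000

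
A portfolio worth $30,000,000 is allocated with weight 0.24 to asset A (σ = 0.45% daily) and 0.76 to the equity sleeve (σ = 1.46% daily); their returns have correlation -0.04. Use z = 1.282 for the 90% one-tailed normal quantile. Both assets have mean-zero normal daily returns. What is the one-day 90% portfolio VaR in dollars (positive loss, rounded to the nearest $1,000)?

$427,000

σ_p² = 0.24²·0.45² + 0.76²·1.46² + 2·-0.04·0.24·0.76·0.45·1.46 = 1.2333 (%²).
σ_p = √1.2333 = 1.111%.
VaR = 1.282 × 1.111% = 1.424%; on $30,000,000 that is $427,200.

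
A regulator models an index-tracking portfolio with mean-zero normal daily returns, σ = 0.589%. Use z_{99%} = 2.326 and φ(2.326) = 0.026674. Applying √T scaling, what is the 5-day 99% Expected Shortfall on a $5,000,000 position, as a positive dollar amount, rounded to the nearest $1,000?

σ_{5d} = 0.589% × √5 = 1.317%.
ES multiplier = φ(z)/(1−α) = 0.026674/0.01 = 2.667.
ES = 1.317% × 2.667 = 3.512%; on $5,000,000: $175,600.

$176,000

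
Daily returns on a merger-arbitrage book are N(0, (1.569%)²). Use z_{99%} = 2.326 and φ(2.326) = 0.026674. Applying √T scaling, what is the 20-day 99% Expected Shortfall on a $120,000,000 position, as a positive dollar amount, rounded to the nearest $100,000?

σ_{20d} = 1.569% × √20 = 7.017%.
ES multiplier = φ(z)/(1−α) = 0.026674/0.01 = 2.667.
ES = 7.017% × 2.667 = 18.714%; on $120,000,000: $22,456,800.

$22,500,000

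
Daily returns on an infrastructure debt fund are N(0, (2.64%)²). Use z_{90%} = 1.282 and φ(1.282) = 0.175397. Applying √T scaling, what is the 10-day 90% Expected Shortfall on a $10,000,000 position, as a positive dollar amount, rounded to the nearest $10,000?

$1,460,000

σ_{10d} = 2.64% × √10 = 8.348%.
ES multiplier = φ(z)/(1−α) = 0.175397/0.1 = 1.754.
ES = 8.348% × 1.754 = 14.642%; on $10,000,000: $1,464,200.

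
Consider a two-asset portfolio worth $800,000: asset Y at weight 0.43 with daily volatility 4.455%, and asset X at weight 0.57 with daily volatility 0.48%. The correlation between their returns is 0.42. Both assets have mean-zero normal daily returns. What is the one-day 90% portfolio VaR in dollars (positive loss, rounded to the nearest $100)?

σ_p² = 0.43²·4.455² + 0.57²·0.48² + 2·0.42·0.43·0.57·4.455·0.48 = 4.1848 (%²).
σ_p = √4.1848 = 2.046%.
At 90%, z = 1.282.
VaR = 1.282 × 2.046% = 2.623%; on $800,000 that is $20,984.

$21,000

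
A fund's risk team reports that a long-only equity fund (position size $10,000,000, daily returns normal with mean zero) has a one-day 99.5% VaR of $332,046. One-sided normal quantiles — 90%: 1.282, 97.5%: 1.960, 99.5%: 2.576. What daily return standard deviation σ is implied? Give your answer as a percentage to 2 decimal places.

VaR as a fraction: $332,046 / $10,000,000 = 3.320%.
σ = VaR / z = 3.320% / 2.576 = 1.289%.

1.29%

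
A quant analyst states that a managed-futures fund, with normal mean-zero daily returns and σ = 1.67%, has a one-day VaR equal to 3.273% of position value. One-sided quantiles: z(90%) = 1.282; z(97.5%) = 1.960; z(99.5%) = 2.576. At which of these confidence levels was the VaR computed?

97.5%

Implied z = VaR/σ = 3.273 / 1.67 = 1.960.
This matches z(97.5%) = 1.960.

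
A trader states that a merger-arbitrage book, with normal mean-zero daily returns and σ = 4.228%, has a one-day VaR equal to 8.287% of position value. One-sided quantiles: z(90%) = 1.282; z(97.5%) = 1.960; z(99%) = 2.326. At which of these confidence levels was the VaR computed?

Implied z = VaR/σ = 8.287 / 4.228 = 1.960.
This matches z(97.5%) = 1.960.

97.5%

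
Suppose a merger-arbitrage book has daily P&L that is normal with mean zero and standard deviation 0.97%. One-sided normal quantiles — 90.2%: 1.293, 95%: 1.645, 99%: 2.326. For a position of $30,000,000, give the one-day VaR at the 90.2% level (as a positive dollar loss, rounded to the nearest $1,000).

VaR = z·σ = 1.293 × 0.97% = 1.254%.
On $30,000,000: 0.01254 × $30,000,000 = $376,200.

$376,000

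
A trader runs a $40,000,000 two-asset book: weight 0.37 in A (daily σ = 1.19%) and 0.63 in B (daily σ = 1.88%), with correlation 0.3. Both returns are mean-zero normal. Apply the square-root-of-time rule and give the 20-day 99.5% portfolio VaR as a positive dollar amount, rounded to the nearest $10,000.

$6,370,000

σ_p = √(0.37²·1.19² + 0.63²·1.88² + 2·0.3·0.37·0.63·1.19·1.88) = 1.382%.
σ_{20d} = 1.382% × √20 = 6.180%.
z(99.5%) = 2.576.
VaR = 2.576 × 6.180% = 15.920%; on $40,000,000 that is $6,368,000.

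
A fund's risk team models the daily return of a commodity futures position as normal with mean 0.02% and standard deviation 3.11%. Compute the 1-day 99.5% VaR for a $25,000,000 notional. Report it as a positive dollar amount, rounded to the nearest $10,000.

$2,000,000

At 99.5% one-sided, z = 2.576.
VaR = −μ + z·σ = −(0.02%) + 2.576 × 3.11% = 7.991%.
On $25,000,000: 0.07991 × $25,000,000 = $1,997,750.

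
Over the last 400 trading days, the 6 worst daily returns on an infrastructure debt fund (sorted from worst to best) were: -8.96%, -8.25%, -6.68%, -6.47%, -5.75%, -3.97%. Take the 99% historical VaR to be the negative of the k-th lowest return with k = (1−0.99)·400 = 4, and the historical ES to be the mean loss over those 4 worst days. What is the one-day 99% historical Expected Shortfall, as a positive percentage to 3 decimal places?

7.590%

The 4 worst returns sum to -30.36%.
ES = −(-30.36%) / 4 = 7.59% ≈ 7.590%.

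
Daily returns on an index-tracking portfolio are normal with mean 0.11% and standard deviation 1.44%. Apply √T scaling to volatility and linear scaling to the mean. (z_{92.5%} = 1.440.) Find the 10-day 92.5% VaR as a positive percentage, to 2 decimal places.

σ_{10d} = 1.44% × √10 = 4.554%; μ_{10d} = 10 × 0.11% = 1.100%.
VaR = −(1.100%) + 1.440 × 4.554% = 5.458%.

5.46%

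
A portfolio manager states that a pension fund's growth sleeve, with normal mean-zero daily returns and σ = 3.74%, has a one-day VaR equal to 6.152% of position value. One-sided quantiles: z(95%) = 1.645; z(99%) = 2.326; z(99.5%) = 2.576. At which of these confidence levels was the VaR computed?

Implied z = VaR/σ = 6.152 / 3.74 = 1.645.
This matches z(95%) = 1.645.

95%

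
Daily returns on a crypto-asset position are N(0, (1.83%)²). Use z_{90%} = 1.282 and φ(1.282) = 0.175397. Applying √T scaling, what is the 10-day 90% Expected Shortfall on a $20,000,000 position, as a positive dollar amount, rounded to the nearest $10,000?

$2,030,000

σ_{10d} = 1.83% × √10 = 5.787%.
ES multiplier = φ(z)/(1−α) = 0.175397/0.1 = 1.754.
ES = 5.787% × 1.754 = 10.150%; on $20,000,000: $2,030,000.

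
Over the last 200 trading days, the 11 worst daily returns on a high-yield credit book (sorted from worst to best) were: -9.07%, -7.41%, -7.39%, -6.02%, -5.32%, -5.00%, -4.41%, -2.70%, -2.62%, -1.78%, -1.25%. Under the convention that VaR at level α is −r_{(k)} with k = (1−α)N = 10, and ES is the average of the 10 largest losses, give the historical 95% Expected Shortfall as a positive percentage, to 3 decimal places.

The 10 worst returns sum to -51.72%.
ES = −(-51.72%) / 10 = 5.172%.

5.172%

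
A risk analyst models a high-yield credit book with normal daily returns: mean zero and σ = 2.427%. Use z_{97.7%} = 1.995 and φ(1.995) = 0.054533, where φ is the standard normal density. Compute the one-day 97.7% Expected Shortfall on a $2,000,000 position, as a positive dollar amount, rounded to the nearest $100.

$115,100

Tail multiplier: φ(z)/(1−α) = 0.054533 / 0.023 = 2.371.
ES = 2.427% × 2.371 = 5.754%.
On $2,000,000: 0.05754 × $2,000,000 = $115,080.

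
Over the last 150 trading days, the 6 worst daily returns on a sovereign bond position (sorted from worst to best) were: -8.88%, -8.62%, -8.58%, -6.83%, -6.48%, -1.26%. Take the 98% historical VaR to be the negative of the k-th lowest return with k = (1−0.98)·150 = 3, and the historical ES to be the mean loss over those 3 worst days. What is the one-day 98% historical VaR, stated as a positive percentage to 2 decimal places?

k = 3; the 3rd lowest return is -8.58%, so VaR = 8.58%.

8.58%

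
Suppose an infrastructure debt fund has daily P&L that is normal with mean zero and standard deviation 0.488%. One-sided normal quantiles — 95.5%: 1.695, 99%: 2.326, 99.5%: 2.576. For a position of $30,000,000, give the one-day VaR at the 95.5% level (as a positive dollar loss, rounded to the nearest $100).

$248,100

VaR = z·σ = 1.695 × 0.488% = 0.827%.
On $30,000,000: 0.00827 × $30,000,000 = $248,100.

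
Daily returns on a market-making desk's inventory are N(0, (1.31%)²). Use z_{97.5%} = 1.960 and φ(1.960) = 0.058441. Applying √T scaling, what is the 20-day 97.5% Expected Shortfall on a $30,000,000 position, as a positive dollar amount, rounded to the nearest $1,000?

$4,109,000

σ_{20d} = 1.31% × √20 = 5.858%.
ES multiplier = φ(z)/(1−α) = 0.058441/0.025 = 2.338.
ES = 5.858% × 2.338 = 13.696%; on $30,000,000: $4,108,800.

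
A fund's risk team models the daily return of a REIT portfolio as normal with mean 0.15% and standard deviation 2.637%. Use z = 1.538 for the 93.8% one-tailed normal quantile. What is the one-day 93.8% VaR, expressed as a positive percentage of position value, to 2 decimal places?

VaR = −μ + z·σ = −(0.15%) + 1.538 × 2.637% = 3.906%.

3.91%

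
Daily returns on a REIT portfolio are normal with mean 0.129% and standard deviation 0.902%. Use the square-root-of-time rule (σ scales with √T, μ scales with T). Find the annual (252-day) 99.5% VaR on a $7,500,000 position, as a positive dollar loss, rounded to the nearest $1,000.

At 99.5%, z = 2.576.
σ_{252d} = 0.902% × √252 = 14.319%; μ_{252d} = 252 × 0.129% = 32.508%.
VaR = −(32.508%) + 2.576 × 14.319% = 4.378%.
On $7,500,000: 0.04378 × $7,500,000 = $328,350.

$328,000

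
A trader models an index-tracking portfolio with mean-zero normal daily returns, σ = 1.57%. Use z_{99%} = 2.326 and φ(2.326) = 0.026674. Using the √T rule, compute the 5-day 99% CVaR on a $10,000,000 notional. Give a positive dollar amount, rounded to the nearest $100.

$936,400

σ_{5d} = 1.57% × √5 = 3.511%.
ES multiplier = φ(z)/(1−α) = 0.026674/0.01 = 2.667.
ES = 3.511% × 2.667 = 9.364%; on $10,000,000: $936,400.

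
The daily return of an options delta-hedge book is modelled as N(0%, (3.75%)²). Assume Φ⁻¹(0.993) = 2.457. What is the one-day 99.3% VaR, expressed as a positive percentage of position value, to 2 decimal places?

VaR = z·σ = 2.457 × 3.75% = 9.214%.

9.21%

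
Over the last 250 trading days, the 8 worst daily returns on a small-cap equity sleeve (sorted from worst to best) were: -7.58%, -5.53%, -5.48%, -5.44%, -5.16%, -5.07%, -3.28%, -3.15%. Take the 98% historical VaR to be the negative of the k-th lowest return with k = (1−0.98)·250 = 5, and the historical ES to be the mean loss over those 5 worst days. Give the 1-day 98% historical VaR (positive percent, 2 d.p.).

5.16%

k = 5; the 5th lowest return is -5.16%, so VaR = 5.16%.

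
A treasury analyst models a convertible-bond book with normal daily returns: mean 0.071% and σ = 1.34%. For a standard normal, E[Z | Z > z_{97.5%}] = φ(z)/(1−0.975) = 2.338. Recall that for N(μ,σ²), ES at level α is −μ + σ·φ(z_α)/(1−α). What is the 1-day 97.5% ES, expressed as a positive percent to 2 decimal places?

ES = −(0.071%) + 1.34% × 2.338 = 3.062%.

3.06%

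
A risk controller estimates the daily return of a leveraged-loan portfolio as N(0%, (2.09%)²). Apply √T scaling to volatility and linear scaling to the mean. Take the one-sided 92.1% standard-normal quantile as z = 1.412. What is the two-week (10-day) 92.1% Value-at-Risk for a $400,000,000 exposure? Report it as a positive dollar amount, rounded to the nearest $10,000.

σ_{10d} = 2.09% × √10 = 6.609%.
VaR = 1.412 × 6.609% = 9.332%.
On $400,000,000: 0.09332 × $400,000,000 = $37,328,000.

$37,330,000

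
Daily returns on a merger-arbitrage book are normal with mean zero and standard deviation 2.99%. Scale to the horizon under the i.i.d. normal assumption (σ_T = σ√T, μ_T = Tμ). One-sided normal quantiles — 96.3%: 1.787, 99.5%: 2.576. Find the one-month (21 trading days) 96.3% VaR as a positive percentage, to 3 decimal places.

σ_{21d} = 2.99% × √21 = 13.702%.
VaR = 1.787 × 13.702% = 24.485%.

24.485%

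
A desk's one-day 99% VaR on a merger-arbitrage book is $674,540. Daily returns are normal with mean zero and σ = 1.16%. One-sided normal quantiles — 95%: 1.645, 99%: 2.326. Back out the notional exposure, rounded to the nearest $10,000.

VaR as a fraction of value: z·σ = 2.326 × 1.16% = 2.69816%.
Position = $674,540 / 0.0269816 = $25,000,000.

$25,000,000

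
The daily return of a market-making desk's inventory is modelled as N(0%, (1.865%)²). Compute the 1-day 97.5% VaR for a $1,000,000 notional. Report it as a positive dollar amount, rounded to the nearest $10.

At 97.5% one-sided, z = 1.960.
VaR = z·σ = 1.960 × 1.865% = 3.655%.
On $1,000,000: 0.03655 × $1,000,000 = $36,550.

$36,550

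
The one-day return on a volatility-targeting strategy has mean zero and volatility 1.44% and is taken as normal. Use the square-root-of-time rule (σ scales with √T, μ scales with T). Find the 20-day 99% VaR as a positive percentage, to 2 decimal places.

14.98%

At 99%, z = 2.326.
σ_{20d} = 1.44% × √20 = 6.440%.
VaR = 2.326 × 6.440% = 14.979%.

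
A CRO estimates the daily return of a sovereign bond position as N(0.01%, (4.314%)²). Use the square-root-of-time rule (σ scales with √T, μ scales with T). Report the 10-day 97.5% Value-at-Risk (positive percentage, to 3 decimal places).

At 97.5%, z = 1.960.
σ_{10d} = 4.314% × √10 = 13.642%; μ_{10d} = 10 × 0.01% = 0.100%.
VaR = −(0.100%) + 1.960 × 13.642% = 26.638%.

26.638%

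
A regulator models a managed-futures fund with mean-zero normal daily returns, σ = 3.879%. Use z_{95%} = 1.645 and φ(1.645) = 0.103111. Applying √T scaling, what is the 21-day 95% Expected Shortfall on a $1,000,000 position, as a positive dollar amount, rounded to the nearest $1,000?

$367,000

σ_{21d} = 3.879% × √21 = 17.776%.
ES multiplier = φ(z)/(1−α) = 0.103111/0.05 = 2.062.
ES = 17.776% × 2.062 = 36.654%; on $1,000,000: $366,540.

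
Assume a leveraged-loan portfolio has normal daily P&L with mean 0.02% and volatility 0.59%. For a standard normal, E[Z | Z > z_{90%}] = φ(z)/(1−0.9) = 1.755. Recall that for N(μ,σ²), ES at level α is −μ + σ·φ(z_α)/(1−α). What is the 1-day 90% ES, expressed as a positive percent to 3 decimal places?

1.015%

ES = −(0.02%) + 0.59% × 1.755 = 1.015%.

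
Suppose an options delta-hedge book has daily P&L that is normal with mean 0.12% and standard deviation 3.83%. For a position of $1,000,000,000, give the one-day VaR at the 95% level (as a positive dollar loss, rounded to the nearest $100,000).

$61,800,000

At 95% one-sided, z = 1.645.
VaR = −μ + z·σ = −(0.12%) + 1.645 × 3.83% = 6.180%.
On $1,000,000,000: 0.06180 × $1,000,000,000 = $61,800,000.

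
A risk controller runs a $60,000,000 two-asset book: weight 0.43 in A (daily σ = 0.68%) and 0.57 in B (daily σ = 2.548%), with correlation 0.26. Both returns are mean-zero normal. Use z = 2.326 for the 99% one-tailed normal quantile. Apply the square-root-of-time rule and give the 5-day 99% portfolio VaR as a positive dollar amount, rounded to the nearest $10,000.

$4,850,000

σ_p = √(0.43²·0.68² + 0.57²·2.548² + 2·0.26·0.43·0.57·0.68·2.548) = 1.554%.
σ_{5d} = 1.554% × √5 = 3.475%.
VaR = 2.326 × 3.475% = 8.083%; on $60,000,000 that is $4,849,800.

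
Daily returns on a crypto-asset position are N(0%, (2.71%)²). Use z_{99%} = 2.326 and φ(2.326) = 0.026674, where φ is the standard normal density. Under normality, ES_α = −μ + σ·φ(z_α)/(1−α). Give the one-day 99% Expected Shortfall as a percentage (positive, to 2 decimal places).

Tail multiplier: φ(z)/(1−α) = 0.026674 / 0.01 = 2.667.
ES = 2.71% × 2.667 = 7.228%.

7.23%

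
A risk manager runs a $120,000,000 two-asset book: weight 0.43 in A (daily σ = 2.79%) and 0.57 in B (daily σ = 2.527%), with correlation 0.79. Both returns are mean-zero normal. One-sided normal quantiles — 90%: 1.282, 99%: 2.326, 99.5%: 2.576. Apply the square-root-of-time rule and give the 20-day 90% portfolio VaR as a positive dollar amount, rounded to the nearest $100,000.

σ_p = √(0.43²·2.79² + 0.57²·2.527² + 2·0.79·0.43·0.57·2.79·2.527) = 2.499%.
σ_{20d} = 2.499% × √20 = 11.176%.
VaR = 1.282 × 11.176% = 14.328%; on $120,000,000 that is $17,193,600.

$17,200,000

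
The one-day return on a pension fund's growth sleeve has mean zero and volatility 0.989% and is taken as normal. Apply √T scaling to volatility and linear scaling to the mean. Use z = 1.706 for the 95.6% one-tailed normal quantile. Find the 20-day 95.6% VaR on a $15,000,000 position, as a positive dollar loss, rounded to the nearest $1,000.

σ_{20d} = 0.989% × √20 = 4.423%.
VaR = 1.706 × 4.423% = 7.546%.
On $15,000,000: 0.07546 × $15,000,000 = $1,131,900.

$1,132,000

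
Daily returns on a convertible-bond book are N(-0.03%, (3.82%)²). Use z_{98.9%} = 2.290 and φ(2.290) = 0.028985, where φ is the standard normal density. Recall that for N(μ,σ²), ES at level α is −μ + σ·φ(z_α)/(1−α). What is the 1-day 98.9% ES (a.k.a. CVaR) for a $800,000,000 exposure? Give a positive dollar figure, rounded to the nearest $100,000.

$80,800,000

Tail multiplier: φ(z)/(1−α) = 0.028985 / 0.011 = 2.635.
ES = −(-0.03%) + 3.82% × 2.635 = 10.096%.
On $800,000,000: 0.10096 × $800,000,000 = $80,768,000.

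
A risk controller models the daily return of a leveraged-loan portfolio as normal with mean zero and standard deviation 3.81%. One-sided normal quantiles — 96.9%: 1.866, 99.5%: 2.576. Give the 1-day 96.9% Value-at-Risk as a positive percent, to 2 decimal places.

VaR = z·σ = 1.866 × 3.81% = 7.109%.

7.11%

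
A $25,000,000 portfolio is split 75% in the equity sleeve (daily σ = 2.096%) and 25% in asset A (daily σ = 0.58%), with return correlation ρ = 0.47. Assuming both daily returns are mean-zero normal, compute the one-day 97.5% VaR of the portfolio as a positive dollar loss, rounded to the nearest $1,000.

$806,000

σ_p² = 0.75²·2.096² + 0.25²·0.58² + 2·0.47·0.75·0.25·2.096·0.58 = 2.7065 (%²).
σ_p = √2.7065 = 1.645%.
At 97.5%, z = 1.960.
VaR = 1.960 × 1.645% = 3.224%; on $25,000,000 that is $806,000.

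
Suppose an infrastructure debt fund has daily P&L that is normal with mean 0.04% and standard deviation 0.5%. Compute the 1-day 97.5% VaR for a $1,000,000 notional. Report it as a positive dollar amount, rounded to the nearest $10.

$9,400

At 97.5% one-sided, z = 1.960.
VaR = −μ + z·σ = −(0.04%) + 1.960 × 0.5% = 0.940%.
On $1,000,000: 0.00940 × $1,000,000 = $9,400.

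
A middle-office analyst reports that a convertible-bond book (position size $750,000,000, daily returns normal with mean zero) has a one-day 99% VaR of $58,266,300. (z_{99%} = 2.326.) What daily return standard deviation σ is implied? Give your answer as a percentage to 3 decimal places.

VaR as a fraction: $58,266,300 / $750,000,000 = 7.769%.
σ = VaR / z = 7.769% / 2.326 = 3.340%.

3.340%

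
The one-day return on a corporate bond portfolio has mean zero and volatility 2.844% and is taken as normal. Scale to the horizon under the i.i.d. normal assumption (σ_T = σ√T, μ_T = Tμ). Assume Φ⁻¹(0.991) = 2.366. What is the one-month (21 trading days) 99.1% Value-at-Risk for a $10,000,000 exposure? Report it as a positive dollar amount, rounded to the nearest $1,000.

σ_{21d} = 2.844% × √21 = 13.033%.
VaR = 2.366 × 13.033% = 30.836%.
On $10,000,000: 0.30836 × $10,000,000 = $3,083,600.

$3,084,000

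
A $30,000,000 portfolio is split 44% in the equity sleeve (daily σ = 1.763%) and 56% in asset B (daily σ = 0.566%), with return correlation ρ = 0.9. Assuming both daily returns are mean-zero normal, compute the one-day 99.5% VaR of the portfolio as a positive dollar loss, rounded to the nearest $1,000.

$827,000

σ_p² = 0.44²·1.763² + 0.56²·0.566² + 2·0.9·0.44·0.56·1.763·0.566 = 1.1448 (%²).
σ_p = √1.1448 = 1.070%.
At 99.5%, z = 2.576.
VaR = 2.576 × 1.070% = 2.756%; on $30,000,000 that is $826,800.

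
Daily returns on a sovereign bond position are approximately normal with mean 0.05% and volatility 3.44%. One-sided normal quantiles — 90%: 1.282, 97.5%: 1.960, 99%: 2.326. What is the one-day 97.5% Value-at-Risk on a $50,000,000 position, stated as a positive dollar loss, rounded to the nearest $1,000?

VaR = −μ + z·σ = −(0.05%) + 1.960 × 3.44% = 6.692%.
On $50,000,000: 0.06692 × $50,000,000 = $3,346,000.

$3,346,000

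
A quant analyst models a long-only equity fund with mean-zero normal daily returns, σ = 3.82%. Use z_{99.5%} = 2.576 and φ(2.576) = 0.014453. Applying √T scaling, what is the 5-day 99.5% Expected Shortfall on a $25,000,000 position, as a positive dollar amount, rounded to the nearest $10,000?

$6,170,000

σ_{5d} = 3.82% × √5 = 8.542%.
ES multiplier = φ(z)/(1−α) = 0.014453/0.005 = 2.891.
ES = 8.542% × 2.891 = 24.695%; on $25,000,000: $6,173,750.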